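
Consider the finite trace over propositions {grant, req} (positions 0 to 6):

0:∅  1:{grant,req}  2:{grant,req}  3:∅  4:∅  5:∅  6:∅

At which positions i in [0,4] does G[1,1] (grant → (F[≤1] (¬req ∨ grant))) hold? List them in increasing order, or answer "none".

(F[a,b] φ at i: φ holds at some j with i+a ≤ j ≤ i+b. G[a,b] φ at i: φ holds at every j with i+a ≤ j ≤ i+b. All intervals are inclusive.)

0, 1, 2, 3, 4

Evaluate at each i in [0,4]:
  i=0: ✓ (all of [1,1])
  i=1: ✓ (all of [2,2])
  i=2: ✓ (all of [3,3])
  i=3: ✓ (all of [4,4])
  i=4: ✓ (all of [5,5])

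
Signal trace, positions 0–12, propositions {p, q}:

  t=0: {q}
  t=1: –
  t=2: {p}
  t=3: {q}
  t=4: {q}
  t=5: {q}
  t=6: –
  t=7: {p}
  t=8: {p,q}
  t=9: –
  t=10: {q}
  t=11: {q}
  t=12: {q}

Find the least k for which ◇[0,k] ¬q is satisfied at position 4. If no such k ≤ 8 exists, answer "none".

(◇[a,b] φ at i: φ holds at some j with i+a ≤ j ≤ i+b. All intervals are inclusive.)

Scan j = 4,5,… for ¬q:
  j=4: fails
  j=5: fails
  j=6: holds
First hit at j=6, so smallest k = 6-4 = 2.

2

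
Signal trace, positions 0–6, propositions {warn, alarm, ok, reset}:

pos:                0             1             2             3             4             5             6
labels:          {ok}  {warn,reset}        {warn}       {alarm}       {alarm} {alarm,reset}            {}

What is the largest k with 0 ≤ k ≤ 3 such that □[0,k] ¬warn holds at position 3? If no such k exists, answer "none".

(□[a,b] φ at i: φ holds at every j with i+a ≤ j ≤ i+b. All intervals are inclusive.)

3

¬warn must hold from j=3 onward; find where it first fails.
  j=3: holds
  j=4: holds
  j=5: holds
  j=6: holds
Holds through j=6; largest k = 3.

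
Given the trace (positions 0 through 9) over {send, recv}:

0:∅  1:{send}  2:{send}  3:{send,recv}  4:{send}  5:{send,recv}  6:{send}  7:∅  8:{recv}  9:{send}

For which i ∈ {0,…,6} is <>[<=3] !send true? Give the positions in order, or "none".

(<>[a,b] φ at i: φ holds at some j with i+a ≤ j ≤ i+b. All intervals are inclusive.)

Evaluate at each i in [0,6]:
  i=0: ✓ (witness j=0)
  i=1: ✗ (none in [1,4])
  i=2: ✗ (none in [2,5])
  i=3: ✗ (none in [3,6])
  i=4: ✓ (witness j=7)
  i=5: ✓ (witness j=7)
  i=6: ✓ (witness j=7)

0, 4, 5, 6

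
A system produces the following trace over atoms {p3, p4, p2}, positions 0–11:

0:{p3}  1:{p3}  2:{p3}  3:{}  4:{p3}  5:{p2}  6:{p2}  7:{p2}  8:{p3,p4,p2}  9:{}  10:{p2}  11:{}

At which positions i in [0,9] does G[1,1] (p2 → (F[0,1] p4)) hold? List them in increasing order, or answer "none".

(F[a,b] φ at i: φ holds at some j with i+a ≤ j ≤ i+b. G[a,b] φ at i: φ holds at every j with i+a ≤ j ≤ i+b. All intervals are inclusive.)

Evaluate at each i in [0,9]:
  i=0: ✓ (all of [1,1])
  i=1: ✓ (all of [2,2])
  i=2: ✓ (all of [3,3])
  i=3: ✓ (all of [4,4])
  i=4: ✗ (fails at j=5)
  i=5: ✗ (fails at j=6)
  i=6: ✓ (all of [7,7])
  i=7: ✓ (all of [8,8])
  i=8: ✓ (all of [9,9])
  i=9: ✗ (fails at j=10)

0, 1, 2, 3, 6, 7, 8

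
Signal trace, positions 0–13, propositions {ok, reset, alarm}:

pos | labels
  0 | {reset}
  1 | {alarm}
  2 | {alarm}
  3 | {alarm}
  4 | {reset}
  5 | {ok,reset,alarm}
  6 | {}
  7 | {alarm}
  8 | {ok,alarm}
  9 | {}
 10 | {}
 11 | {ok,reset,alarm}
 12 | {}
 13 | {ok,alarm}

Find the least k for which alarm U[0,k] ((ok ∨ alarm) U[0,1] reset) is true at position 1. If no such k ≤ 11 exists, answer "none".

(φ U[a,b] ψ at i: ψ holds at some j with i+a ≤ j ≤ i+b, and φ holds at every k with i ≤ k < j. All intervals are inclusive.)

Need earliest j ≥ 1 with ((ok ∨ alarm) U[0,1] reset), and alarm at every k in [1,j-1].
  j=1: rhs fails.
  j=2: rhs fails.
  j=3: rhs holds; lhs holds on [1,2]. k = 2.

2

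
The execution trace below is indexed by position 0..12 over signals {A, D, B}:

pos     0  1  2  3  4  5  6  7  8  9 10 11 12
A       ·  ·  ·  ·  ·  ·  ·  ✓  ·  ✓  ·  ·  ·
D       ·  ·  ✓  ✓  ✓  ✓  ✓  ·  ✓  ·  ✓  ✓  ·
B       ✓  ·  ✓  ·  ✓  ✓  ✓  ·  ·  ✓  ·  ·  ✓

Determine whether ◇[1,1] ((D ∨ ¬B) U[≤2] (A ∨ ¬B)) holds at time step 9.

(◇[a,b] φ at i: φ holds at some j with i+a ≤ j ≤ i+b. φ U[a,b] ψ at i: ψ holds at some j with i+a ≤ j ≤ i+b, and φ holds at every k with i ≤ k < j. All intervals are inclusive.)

Check ((D ∨ ¬B) U[≤2] (A ∨ ¬B)) at each j in [10,10]:
  j=10: holds
Found at j=10 → formula holds.

Yes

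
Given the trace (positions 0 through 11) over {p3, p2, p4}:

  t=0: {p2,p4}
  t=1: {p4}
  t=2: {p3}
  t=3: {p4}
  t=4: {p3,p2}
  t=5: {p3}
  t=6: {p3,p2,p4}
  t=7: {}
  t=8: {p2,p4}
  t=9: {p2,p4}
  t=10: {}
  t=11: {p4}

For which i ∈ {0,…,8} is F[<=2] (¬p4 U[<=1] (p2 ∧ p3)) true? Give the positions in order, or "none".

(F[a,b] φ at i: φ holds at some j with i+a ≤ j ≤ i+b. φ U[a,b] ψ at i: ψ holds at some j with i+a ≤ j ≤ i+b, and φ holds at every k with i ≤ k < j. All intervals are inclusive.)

Evaluate at each i in [0,8]:
  i=0: ✗ (none in [0,2])
  i=1: ✗ (none in [1,3])
  i=2: ✓ (witness j=4)
  i=3: ✓ (witness j=4)
  i=4: ✓ (witness j=4)
  i=5: ✓ (witness j=5)
  i=6: ✓ (witness j=6)
  i=7: ✗ (none in [7,9])
  i=8: ✗ (none in [8,10])

2, 3, 4, 5, 6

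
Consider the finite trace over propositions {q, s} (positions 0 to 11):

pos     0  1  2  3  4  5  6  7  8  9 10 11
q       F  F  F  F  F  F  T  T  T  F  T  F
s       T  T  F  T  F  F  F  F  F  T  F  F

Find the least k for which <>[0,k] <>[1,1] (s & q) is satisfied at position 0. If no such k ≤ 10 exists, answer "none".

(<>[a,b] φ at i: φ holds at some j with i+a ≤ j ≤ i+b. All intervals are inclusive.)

none

Scan j = 0,1,… for <>[1,1] (s & q):
  j=0: fails
  j=1: fails
  j=2: fails
  j=3: fails
  j=4: fails
  j=5: fails
  j=6: fails
  j=7: fails
  j=8: fails
  j=9: fails
  j=10: fails
No j in [0,10] satisfies it → none.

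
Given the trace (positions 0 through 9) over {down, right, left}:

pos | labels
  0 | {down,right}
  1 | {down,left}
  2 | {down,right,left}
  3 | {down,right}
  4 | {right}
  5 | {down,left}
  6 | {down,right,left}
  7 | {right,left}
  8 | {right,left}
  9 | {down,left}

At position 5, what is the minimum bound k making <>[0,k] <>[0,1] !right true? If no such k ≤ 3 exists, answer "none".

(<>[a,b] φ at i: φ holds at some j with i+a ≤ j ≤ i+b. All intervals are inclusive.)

0

Scan j = 5,6,… for <>[0,1] !right:
  j=5: holds
First hit at j=5, so smallest k = 5-5 = 0.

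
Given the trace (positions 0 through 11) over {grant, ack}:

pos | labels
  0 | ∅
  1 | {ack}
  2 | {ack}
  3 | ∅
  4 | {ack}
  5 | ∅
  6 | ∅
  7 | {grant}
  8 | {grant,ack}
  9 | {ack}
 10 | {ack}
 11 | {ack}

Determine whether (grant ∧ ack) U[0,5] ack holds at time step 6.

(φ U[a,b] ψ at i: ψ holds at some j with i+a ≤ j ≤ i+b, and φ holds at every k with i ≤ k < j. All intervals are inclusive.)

False

Need some j in [6,11] with ack, and (grant ∧ ack) at every k in [6,j-1].
  j=6: ack false.
  j=7: ack false.
  j=8: ack holds, but (grant ∧ ack) fails at k=6 → not this j.
  j=9: ack holds, but (grant ∧ ack) fails at k=6 → not this j.
  j=10: ack holds, but (grant ∧ ack) fails at k=6 → not this j.
  j=11: ack holds, but (grant ∧ ack) fails at k=6 → not this j.
No j in the window works → until fails.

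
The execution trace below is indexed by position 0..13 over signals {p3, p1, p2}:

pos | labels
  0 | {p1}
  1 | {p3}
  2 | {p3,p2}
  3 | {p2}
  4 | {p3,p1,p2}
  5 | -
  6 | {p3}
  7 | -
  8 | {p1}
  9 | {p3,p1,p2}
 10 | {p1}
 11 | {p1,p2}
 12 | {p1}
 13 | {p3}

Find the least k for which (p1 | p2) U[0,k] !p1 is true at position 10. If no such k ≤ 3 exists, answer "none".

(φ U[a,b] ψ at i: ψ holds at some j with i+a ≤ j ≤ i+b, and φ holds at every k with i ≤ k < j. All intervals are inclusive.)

3

Need earliest j ≥ 10 with !p1, and (p1 | p2) at every k in [10,j-1].
  j=10: rhs fails.
  j=11: rhs fails.
  j=12: rhs fails.
  j=13: rhs holds; lhs holds on [10,12]. k = 3.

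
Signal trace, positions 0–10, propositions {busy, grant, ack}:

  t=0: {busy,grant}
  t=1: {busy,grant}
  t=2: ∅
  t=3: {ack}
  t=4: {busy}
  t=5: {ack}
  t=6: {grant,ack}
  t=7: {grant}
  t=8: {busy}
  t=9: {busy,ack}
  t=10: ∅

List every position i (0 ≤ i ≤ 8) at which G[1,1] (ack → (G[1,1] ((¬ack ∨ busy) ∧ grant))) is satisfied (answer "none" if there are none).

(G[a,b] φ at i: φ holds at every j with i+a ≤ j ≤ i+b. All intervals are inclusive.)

Evaluate at each i in [0,8]:
  i=0: ✓ (all of [1,1])
  i=1: ✓ (all of [2,2])
  i=2: ✗ (fails at j=3)
  i=3: ✓ (all of [4,4])
  i=4: ✗ (fails at j=5)
  i=5: ✓ (all of [6,6])
  i=6: ✓ (all of [7,7])
  i=7: ✓ (all of [8,8])
  i=8: ✗ (fails at j=9)

0, 1, 3, 5, 6, 7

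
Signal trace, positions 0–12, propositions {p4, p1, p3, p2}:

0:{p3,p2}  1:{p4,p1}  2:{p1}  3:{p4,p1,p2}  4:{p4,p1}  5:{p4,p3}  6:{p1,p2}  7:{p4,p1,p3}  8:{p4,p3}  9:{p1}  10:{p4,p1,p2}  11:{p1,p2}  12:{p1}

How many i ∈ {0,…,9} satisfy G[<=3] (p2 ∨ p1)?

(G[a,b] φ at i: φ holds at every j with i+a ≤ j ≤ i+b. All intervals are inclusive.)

3

Evaluate at each i in [0,9]:
  i=0: ✓ (all of [0,3])
  i=1: ✓ (all of [1,4])
  i=2: ✗ (fails at j=5)
  i=3: ✗ (fails at j=5)
  i=4: ✗ (fails at j=5)
  i=5: ✗ (fails at j=5)
  i=6: ✗ (fails at j=8)
  i=7: ✗ (fails at j=8)
  i=8: ✗ (fails at j=8)
  i=9: ✓ (all of [9,12])
Positions where it holds: {0, 1, 9} → 3.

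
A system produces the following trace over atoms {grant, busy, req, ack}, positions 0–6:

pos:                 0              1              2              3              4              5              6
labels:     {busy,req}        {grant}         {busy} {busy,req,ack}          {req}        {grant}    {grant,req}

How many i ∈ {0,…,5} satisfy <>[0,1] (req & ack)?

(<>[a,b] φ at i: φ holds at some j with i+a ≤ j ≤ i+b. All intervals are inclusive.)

2

Evaluate at each i in [0,5]:
  i=0: ✗ (none in [0,1])
  i=1: ✗ (none in [1,2])
  i=2: ✓ (witness j=3)
  i=3: ✓ (witness j=3)
  i=4: ✗ (none in [4,5])
  i=5: ✗ (none in [5,6])
Positions where it holds: {2, 3} → 2.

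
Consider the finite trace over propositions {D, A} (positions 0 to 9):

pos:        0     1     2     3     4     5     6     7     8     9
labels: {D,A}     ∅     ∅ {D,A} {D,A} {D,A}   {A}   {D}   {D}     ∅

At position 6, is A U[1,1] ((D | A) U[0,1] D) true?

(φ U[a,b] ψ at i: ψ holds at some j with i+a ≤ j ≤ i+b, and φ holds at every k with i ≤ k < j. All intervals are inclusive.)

Yes

Need some j in [7,7] with ((D | A) U[0,1] D), and A at every k in [6,j-1].
  j=7: ((D | A) U[0,1] D) holds; A holds at every k in [6,6] → satisfied.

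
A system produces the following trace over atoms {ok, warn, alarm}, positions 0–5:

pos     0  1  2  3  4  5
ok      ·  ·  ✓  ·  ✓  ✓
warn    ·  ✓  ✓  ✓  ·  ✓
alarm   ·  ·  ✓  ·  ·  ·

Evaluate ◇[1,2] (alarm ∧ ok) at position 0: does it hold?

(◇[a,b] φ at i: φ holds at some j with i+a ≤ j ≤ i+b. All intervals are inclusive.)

Check (alarm ∧ ok) at each j in [1,2]:
  j=1: false
  j=2: true
Found at j=2 → formula holds.

Holds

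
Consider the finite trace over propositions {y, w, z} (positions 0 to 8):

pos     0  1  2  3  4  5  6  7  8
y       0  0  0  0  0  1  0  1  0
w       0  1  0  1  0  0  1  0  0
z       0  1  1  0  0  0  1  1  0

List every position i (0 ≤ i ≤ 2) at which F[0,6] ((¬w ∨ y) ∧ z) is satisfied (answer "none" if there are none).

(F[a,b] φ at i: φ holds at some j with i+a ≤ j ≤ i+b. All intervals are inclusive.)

0, 1, 2

Evaluate at each i in [0,2]:
  i=0: ✓ (witness j=2)
  i=1: ✓ (witness j=2)
  i=2: ✓ (witness j=2)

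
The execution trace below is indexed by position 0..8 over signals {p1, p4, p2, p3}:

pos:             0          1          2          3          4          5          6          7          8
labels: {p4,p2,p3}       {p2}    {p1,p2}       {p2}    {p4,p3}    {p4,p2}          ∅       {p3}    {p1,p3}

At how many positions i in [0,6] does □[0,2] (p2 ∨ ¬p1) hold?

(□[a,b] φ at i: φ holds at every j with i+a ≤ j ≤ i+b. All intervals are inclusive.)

Evaluate at each i in [0,6]:
  i=0: ✓ (all of [0,2])
  i=1: ✓ (all of [1,3])
  i=2: ✓ (all of [2,4])
  i=3: ✓ (all of [3,5])
  i=4: ✓ (all of [4,6])
  i=5: ✓ (all of [5,7])
  i=6: ✗ (fails at j=8)
Positions where it holds: {0, 1, 2, 3, 4, 5} → 6.

6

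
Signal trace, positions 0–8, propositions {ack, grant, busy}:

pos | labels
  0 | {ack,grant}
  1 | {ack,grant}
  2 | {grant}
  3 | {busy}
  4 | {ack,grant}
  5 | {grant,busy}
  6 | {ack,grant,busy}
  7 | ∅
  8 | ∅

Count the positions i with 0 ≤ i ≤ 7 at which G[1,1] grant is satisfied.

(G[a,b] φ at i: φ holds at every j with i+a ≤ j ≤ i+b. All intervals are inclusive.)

Evaluate at each i in [0,7]:
  i=0: ✓ (all of [1,1])
  i=1: ✓ (all of [2,2])
  i=2: ✗ (fails at j=3)
  i=3: ✓ (all of [4,4])
  i=4: ✓ (all of [5,5])
  i=5: ✓ (all of [6,6])
  i=6: ✗ (fails at j=7)
  i=7: ✗ (fails at j=8)
Positions where it holds: {0, 1, 3, 4, 5} → 5.

5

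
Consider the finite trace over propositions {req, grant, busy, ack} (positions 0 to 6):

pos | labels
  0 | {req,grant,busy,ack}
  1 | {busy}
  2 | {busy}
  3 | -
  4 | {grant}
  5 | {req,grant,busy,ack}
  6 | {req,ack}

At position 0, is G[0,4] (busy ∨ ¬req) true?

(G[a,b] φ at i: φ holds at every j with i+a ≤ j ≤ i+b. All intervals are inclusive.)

Check (busy ∨ ¬req) at every j in [0,4]:
  j=0: true
  j=1: true
  j=2: true
  j=3: true
  j=4: true
All positions satisfy it → formula holds.

True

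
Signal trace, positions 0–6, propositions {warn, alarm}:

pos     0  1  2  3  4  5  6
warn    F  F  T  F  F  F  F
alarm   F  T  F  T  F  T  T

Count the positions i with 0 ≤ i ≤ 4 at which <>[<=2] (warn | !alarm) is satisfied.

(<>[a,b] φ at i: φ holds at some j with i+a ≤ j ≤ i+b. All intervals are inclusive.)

Evaluate at each i in [0,4]:
  i=0: ✓ (witness j=0)
  i=1: ✓ (witness j=2)
  i=2: ✓ (witness j=2)
  i=3: ✓ (witness j=4)
  i=4: ✓ (witness j=4)
Positions where it holds: {0, 1, 2, 3, 4} → 5.

5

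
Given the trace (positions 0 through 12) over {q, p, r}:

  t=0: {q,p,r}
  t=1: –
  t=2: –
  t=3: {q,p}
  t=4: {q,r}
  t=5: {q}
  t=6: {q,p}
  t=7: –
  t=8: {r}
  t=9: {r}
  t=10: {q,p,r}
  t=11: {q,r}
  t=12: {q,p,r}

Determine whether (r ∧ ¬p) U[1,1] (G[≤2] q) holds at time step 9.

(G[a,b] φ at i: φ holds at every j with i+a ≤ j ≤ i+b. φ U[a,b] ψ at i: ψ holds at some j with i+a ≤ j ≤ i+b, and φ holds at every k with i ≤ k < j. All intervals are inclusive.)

Need some j in [10,10] with G[≤2] q, and (r ∧ ¬p) at every k in [9,j-1].
  j=10: G[≤2] q holds; (r ∧ ¬p) holds at every k in [9,9] → satisfied.

True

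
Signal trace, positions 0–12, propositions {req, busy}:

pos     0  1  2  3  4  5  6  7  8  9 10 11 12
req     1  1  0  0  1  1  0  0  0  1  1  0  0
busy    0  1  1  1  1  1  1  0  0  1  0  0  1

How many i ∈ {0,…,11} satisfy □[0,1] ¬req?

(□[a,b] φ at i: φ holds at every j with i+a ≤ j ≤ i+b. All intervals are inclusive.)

4

Evaluate at each i in [0,11]:
  i=0: ✗ (fails at j=0)
  i=1: ✗ (fails at j=1)
  i=2: ✓ (all of [2,3])
  i=3: ✗ (fails at j=4)
  i=4: ✗ (fails at j=4)
  i=5: ✗ (fails at j=5)
  i=6: ✓ (all of [6,7])
  i=7: ✓ (all of [7,8])
  i=8: ✗ (fails at j=9)
  i=9: ✗ (fails at j=9)
  i=10: ✗ (fails at j=10)
  i=11: ✓ (all of [11,12])
Positions where it holds: {2, 6, 7, 11} → 4.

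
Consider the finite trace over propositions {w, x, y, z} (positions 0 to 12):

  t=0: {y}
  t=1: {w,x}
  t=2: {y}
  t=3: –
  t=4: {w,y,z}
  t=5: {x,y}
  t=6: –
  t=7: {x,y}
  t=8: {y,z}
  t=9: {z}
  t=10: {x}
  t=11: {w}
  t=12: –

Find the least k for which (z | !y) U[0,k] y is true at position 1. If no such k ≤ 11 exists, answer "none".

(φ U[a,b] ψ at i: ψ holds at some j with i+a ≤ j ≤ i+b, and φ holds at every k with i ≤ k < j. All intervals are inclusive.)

1

Need earliest j ≥ 1 with y, and (z | !y) at every k in [1,j-1].
  j=1: rhs fails.
  j=2: rhs holds; lhs holds on [1,1]. k = 1.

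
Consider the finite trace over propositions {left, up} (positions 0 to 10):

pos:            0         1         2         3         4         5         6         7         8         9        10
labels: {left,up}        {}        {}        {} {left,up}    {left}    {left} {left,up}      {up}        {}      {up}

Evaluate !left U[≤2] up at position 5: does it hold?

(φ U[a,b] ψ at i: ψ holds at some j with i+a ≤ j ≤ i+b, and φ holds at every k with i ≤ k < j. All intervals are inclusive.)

Need some j in [5,7] with up, and !left at every k in [5,j-1].
  j=5: up false.
  j=6: up false.
  j=7: up holds, but !left fails at k=5 → not this j.
No j in the window works → until fails.

Does not hold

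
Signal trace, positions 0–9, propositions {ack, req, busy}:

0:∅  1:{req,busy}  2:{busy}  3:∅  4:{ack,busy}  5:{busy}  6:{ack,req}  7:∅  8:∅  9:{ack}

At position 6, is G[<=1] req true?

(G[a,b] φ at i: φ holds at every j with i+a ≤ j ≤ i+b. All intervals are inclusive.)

No

Check req at every j in [6,7]:
  j=6: true
  j=7: false
Fails at j=7 → formula fails.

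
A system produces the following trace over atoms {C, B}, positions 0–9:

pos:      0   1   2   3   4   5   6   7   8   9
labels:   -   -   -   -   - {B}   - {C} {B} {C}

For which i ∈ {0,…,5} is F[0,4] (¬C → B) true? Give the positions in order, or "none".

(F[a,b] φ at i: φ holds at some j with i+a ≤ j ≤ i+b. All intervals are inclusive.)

1, 2, 3, 4, 5

Evaluate at each i in [0,5]:
  i=0: ✗ (none in [0,4])
  i=1: ✓ (witness j=5)
  i=2: ✓ (witness j=5)
  i=3: ✓ (witness j=5)
  i=4: ✓ (witness j=5)
  i=5: ✓ (witness j=5)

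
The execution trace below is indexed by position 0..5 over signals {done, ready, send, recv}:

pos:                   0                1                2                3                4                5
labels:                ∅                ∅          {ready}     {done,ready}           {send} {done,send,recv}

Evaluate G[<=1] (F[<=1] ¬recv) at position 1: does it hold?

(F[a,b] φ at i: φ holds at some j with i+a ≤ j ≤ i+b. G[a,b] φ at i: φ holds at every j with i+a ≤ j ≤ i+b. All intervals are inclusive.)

Check F[<=1] ¬recv at every j in [1,2]:
  j=1: holds (witness at 1)
  j=2: holds (witness at 2)
All positions satisfy it → formula holds.

Holds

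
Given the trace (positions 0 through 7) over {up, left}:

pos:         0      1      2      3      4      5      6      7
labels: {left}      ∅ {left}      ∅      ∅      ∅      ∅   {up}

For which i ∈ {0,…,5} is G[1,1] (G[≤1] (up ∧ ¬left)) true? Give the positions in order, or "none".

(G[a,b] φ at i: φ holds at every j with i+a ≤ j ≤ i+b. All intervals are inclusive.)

Evaluate at each i in [0,5]:
  i=0: ✗ (fails at j=1)
  i=1: ✗ (fails at j=2)
  i=2: ✗ (fails at j=3)
  i=3: ✗ (fails at j=4)
  i=4: ✗ (fails at j=5)
  i=5: ✗ (fails at j=6)

none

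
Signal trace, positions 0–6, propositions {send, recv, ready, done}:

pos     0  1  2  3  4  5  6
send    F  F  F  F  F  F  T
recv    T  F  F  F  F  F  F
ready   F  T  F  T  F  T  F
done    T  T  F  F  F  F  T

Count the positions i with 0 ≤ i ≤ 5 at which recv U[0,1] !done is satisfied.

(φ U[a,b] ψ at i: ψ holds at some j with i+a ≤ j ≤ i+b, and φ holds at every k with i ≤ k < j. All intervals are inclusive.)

Evaluate at each i in [0,5]:
  i=0: ✗ (no rhs in [0,1])
  i=1: ✗ (lhs fails at k=1 before rhs at j=2)
  i=2: ✓ (rhs at j=2)
  i=3: ✓ (rhs at j=3)
  i=4: ✓ (rhs at j=4)
  i=5: ✓ (rhs at j=5)
Positions where it holds: {2, 3, 4, 5} → 4.

4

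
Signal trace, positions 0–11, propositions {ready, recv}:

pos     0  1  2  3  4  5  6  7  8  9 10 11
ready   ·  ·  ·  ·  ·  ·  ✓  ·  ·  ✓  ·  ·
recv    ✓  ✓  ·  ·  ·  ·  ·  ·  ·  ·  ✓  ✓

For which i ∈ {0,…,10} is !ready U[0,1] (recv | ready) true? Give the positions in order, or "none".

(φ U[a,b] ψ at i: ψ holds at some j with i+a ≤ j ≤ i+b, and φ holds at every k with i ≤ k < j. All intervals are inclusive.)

0, 1, 5, 6, 8, 9, 10

Evaluate at each i in [0,10]:
  i=0: ✓ (rhs at j=0)
  i=1: ✓ (rhs at j=1)
  i=2: ✗ (no rhs in [2,3])
  i=3: ✗ (no rhs in [3,4])
  i=4: ✗ (no rhs in [4,5])
  i=5: ✓ (rhs at j=6; lhs holds on [5,5])
  i=6: ✓ (rhs at j=6)
  i=7: ✗ (no rhs in [7,8])
  i=8: ✓ (rhs at j=9; lhs holds on [8,8])
  i=9: ✓ (rhs at j=9)
  i=10: ✓ (rhs at j=10)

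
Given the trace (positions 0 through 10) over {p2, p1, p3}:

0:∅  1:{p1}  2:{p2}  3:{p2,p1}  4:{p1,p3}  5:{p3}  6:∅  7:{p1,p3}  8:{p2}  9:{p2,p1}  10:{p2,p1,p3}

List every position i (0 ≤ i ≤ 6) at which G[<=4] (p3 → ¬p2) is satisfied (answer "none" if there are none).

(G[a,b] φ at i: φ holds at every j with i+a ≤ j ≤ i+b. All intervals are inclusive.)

Evaluate at each i in [0,6]:
  i=0: ✓ (all of [0,4])
  i=1: ✓ (all of [1,5])
  i=2: ✓ (all of [2,6])
  i=3: ✓ (all of [3,7])
  i=4: ✓ (all of [4,8])
  i=5: ✓ (all of [5,9])
  i=6: ✗ (fails at j=10)

0, 1, 2, 3, 4, 5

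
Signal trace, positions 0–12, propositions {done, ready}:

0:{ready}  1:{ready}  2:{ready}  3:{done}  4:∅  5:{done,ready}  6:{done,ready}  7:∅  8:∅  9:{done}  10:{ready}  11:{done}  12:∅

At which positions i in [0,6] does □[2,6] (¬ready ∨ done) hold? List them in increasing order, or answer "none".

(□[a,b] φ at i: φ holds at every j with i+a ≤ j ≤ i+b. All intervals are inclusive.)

1, 2, 3

Evaluate at each i in [0,6]:
  i=0: ✗ (fails at j=2)
  i=1: ✓ (all of [3,7])
  i=2: ✓ (all of [4,8])
  i=3: ✓ (all of [5,9])
  i=4: ✗ (fails at j=10)
  i=5: ✗ (fails at j=10)
  i=6: ✗ (fails at j=10)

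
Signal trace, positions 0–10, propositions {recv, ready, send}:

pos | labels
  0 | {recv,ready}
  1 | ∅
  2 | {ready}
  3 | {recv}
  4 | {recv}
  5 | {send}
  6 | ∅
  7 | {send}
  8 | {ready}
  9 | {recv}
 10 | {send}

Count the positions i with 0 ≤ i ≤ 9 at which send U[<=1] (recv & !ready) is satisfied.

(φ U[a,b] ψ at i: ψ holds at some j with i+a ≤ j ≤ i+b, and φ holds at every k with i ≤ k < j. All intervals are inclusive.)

3

Evaluate at each i in [0,9]:
  i=0: ✗ (no rhs in [0,1])
  i=1: ✗ (no rhs in [1,2])
  i=2: ✗ (lhs fails at k=2 before rhs at j=3)
  i=3: ✓ (rhs at j=3)
  i=4: ✓ (rhs at j=4)
  i=5: ✗ (no rhs in [5,6])
  i=6: ✗ (no rhs in [6,7])
  i=7: ✗ (no rhs in [7,8])
  i=8: ✗ (lhs fails at k=8 before rhs at j=9)
  i=9: ✓ (rhs at j=9)
Positions where it holds: {3, 4, 9} → 3.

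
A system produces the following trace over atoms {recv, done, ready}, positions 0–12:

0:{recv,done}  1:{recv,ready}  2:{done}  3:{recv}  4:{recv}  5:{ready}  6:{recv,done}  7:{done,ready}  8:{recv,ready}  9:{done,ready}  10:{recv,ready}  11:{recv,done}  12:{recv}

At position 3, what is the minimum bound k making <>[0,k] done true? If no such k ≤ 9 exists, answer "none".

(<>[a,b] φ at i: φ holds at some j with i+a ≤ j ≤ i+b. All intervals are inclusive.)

3

Scan j = 3,4,… for done:
  j=3: fails
  j=4: fails
  j=5: fails
  j=6: holds
First hit at j=6, so smallest k = 6-3 = 3.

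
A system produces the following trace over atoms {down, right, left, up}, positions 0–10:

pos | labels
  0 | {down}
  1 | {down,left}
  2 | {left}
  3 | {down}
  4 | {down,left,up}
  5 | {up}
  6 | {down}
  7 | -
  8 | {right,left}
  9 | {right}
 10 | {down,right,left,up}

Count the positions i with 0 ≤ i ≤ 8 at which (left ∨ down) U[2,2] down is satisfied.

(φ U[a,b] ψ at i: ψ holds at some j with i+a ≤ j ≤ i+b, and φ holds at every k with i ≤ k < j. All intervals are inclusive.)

Evaluate at each i in [0,8]:
  i=0: ✗ (no rhs in [2,2])
  i=1: ✓ (rhs at j=3; lhs holds on [1,2])
  i=2: ✓ (rhs at j=4; lhs holds on [2,3])
  i=3: ✗ (no rhs in [5,5])
  i=4: ✗ (lhs fails at k=5 before rhs at j=6)
  i=5: ✗ (no rhs in [7,7])
  i=6: ✗ (no rhs in [8,8])
  i=7: ✗ (no rhs in [9,9])
  i=8: ✗ (lhs fails at k=9 before rhs at j=10)
Positions where it holds: {1, 2} → 2.

2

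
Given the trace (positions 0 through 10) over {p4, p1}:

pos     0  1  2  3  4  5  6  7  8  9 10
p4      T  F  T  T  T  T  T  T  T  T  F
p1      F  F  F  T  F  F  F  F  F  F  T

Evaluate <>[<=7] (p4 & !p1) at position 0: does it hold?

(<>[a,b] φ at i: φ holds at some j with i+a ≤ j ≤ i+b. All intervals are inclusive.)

Yes

Check (p4 & !p1) at each j in [0,7]:
  j=0: true
  j=1: false
  j=2: true
  j=3: false
  j=4: true
  j=5: true
  j=6: true
  j=7: true
Found at j=0 → formula holds.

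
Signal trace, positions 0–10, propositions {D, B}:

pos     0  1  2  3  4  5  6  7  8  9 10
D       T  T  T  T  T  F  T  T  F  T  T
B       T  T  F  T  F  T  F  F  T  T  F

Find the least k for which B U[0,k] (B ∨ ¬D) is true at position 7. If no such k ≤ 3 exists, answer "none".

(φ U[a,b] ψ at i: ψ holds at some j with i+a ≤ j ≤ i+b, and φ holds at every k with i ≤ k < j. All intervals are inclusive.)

Need earliest j ≥ 7 with (B ∨ ¬D), and B at every k in [7,j-1].
  j=7: rhs fails.
  j=8: rhs holds but lhs fails at k=7.
  j=9: rhs holds but lhs fails at k=7.
  j=10: rhs fails.
No witness within the range → none.

none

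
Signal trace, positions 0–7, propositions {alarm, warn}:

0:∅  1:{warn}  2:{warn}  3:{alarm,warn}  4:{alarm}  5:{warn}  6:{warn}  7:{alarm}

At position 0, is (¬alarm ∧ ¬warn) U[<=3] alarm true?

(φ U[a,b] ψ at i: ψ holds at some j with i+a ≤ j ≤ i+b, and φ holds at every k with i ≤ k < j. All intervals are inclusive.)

Need some j in [0,3] with alarm, and (¬alarm ∧ ¬warn) at every k in [0,j-1].
  j=0: alarm false.
  j=1: alarm false.
  j=2: alarm false.
  j=3: alarm holds, but (¬alarm ∧ ¬warn) fails at k=1 → not this j.
No j in the window works → until fails.

Does not hold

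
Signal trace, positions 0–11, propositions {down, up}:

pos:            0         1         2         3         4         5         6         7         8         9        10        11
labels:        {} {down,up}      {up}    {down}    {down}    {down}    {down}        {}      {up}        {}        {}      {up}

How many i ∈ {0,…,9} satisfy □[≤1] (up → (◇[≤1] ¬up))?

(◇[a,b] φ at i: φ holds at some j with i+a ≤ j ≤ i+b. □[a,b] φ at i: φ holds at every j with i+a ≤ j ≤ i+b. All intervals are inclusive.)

8

Evaluate at each i in [0,9]:
  i=0: ✗ (fails at j=1)
  i=1: ✗ (fails at j=1)
  i=2: ✓ (all of [2,3])
  i=3: ✓ (all of [3,4])
  i=4: ✓ (all of [4,5])
  i=5: ✓ (all of [5,6])
  i=6: ✓ (all of [6,7])
  i=7: ✓ (all of [7,8])
  i=8: ✓ (all of [8,9])
  i=9: ✓ (all of [9,10])
Positions where it holds: {2, 3, 4, 5, 6, 7, 8, 9} → 8.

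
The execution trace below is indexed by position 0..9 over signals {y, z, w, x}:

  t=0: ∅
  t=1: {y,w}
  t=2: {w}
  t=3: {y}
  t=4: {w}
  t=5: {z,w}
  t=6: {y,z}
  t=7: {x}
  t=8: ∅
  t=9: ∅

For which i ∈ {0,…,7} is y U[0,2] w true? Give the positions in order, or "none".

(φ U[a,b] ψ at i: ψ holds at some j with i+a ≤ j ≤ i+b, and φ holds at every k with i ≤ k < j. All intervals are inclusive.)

Evaluate at each i in [0,7]:
  i=0: ✗ (lhs fails at k=0 before rhs at j=1)
  i=1: ✓ (rhs at j=1)
  i=2: ✓ (rhs at j=2)
  i=3: ✓ (rhs at j=4; lhs holds on [3,3])
  i=4: ✓ (rhs at j=4)
  i=5: ✓ (rhs at j=5)
  i=6: ✗ (no rhs in [6,8])
  i=7: ✗ (no rhs in [7,9])

1, 2, 3, 4, 5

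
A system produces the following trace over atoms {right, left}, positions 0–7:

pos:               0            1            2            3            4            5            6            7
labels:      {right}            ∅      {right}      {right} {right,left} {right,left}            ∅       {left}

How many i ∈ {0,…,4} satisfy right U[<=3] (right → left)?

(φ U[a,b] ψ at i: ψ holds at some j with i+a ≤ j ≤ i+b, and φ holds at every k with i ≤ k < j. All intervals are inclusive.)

Evaluate at each i in [0,4]:
  i=0: ✓ (rhs at j=1; lhs holds on [0,0])
  i=1: ✓ (rhs at j=1)
  i=2: ✓ (rhs at j=4; lhs holds on [2,3])
  i=3: ✓ (rhs at j=4; lhs holds on [3,3])
  i=4: ✓ (rhs at j=4)
Positions where it holds: {0, 1, 2, 3, 4} → 5.

5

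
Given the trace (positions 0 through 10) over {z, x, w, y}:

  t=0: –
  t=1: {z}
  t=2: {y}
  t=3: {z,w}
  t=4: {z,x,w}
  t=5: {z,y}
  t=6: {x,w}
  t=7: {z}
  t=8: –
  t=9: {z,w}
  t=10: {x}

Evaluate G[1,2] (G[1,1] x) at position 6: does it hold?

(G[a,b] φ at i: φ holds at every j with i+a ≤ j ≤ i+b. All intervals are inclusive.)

Check G[1,1] x at every j in [7,8]:
  j=7: fails at 8
  j=8: fails at 9
Fails at j=7 → formula fails.

False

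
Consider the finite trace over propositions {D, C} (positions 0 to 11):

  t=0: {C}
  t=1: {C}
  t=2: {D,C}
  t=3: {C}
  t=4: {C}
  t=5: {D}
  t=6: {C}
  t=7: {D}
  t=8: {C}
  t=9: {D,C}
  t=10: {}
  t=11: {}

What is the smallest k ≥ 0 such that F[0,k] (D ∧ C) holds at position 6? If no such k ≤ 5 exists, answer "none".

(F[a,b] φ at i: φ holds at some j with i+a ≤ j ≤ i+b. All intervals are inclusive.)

Scan j = 6,7,… for (D ∧ C):
  j=6: fails
  j=7: fails
  j=8: fails
  j=9: holds
First hit at j=9, so smallest k = 9-6 = 3.

3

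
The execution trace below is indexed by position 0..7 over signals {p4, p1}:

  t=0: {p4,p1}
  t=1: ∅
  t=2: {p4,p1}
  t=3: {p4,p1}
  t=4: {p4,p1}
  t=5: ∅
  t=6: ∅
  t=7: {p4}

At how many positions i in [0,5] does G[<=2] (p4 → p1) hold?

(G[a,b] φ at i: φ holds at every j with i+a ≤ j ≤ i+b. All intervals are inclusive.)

Evaluate at each i in [0,5]:
  i=0: ✓ (all of [0,2])
  i=1: ✓ (all of [1,3])
  i=2: ✓ (all of [2,4])
  i=3: ✓ (all of [3,5])
  i=4: ✓ (all of [4,6])
  i=5: ✗ (fails at j=7)
Positions where it holds: {0, 1, 2, 3, 4} → 5.

5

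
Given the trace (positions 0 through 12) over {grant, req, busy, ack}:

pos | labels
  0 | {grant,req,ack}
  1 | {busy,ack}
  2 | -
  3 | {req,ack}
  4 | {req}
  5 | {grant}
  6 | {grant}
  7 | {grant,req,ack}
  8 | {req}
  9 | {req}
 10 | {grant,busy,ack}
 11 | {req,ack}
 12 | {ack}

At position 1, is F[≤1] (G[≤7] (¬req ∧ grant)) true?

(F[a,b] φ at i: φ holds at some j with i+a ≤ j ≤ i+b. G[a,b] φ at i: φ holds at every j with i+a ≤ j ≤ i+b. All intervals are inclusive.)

Check G[≤7] (¬req ∧ grant) at each j in [1,2]:
  j=1: fails at 1
  j=2: fails at 2
No position in the window satisfies it → formula fails.

Does not hold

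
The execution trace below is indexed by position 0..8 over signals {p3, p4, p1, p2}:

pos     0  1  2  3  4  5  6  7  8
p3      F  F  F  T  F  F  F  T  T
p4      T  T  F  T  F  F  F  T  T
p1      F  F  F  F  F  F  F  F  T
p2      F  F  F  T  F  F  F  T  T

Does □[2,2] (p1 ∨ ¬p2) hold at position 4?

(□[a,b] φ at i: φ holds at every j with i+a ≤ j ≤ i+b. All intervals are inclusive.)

Holds

Check (p1 ∨ ¬p2) at every j in [6,6]:
  j=6: true
All positions satisfy it → formula holds.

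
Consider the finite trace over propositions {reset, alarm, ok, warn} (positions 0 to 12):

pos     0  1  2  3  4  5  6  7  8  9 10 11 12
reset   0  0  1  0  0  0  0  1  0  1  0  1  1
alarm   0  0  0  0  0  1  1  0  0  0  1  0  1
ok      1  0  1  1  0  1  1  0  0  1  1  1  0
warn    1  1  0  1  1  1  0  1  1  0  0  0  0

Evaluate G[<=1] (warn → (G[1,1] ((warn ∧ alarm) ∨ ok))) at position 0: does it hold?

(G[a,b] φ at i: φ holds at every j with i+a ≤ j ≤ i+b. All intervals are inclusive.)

Check (warn → (G[1,1] ((warn ∧ alarm) ∨ ok))) at every j in [0,1]:
  j=0: antecedent true; consequent fails at 1 → ✗
  j=1: antecedent true; consequent holds on [2,2] → ✓
Fails at j=0 → formula fails.

False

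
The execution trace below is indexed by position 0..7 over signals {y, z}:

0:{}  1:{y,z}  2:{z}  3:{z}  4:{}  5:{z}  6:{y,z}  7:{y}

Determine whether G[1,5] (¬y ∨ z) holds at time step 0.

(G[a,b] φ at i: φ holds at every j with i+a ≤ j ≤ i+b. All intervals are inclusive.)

Check (¬y ∨ z) at every j in [1,5]:
  j=1: true
  j=2: true
  j=3: true
  j=4: true
  j=5: true
All positions satisfy it → formula holds.

True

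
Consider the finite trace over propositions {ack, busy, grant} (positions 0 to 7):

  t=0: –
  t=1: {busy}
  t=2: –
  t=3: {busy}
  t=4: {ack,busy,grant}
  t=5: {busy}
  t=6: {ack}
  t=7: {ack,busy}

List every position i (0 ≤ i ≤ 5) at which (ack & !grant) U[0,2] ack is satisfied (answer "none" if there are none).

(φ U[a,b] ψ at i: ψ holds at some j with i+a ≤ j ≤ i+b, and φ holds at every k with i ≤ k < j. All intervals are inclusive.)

4

Evaluate at each i in [0,5]:
  i=0: ✗ (no rhs in [0,2])
  i=1: ✗ (no rhs in [1,3])
  i=2: ✗ (lhs fails at k=2 before rhs at j=4)
  i=3: ✗ (lhs fails at k=3 before rhs at j=4)
  i=4: ✓ (rhs at j=4)
  i=5: ✗ (lhs fails at k=5 before rhs at j=6)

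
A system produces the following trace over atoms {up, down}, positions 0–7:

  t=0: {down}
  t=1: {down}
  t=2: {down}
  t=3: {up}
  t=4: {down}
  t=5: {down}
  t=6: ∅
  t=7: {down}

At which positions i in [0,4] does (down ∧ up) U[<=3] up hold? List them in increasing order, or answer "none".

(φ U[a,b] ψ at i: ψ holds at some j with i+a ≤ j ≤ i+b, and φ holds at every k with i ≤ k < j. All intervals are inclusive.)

Evaluate at each i in [0,4]:
  i=0: ✗ (lhs fails at k=0 before rhs at j=3)
  i=1: ✗ (lhs fails at k=1 before rhs at j=3)
  i=2: ✗ (lhs fails at k=2 before rhs at j=3)
  i=3: ✓ (rhs at j=3)
  i=4: ✗ (no rhs in [4,7])

3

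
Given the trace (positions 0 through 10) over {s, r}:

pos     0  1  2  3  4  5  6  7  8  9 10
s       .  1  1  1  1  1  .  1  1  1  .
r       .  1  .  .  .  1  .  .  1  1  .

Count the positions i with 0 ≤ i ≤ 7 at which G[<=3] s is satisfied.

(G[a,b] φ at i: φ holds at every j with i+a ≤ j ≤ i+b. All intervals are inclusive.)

2

Evaluate at each i in [0,7]:
  i=0: ✗ (fails at j=0)
  i=1: ✓ (all of [1,4])
  i=2: ✓ (all of [2,5])
  i=3: ✗ (fails at j=6)
  i=4: ✗ (fails at j=6)
  i=5: ✗ (fails at j=6)
  i=6: ✗ (fails at j=6)
  i=7: ✗ (fails at j=10)
Positions where it holds: {1, 2} → 2.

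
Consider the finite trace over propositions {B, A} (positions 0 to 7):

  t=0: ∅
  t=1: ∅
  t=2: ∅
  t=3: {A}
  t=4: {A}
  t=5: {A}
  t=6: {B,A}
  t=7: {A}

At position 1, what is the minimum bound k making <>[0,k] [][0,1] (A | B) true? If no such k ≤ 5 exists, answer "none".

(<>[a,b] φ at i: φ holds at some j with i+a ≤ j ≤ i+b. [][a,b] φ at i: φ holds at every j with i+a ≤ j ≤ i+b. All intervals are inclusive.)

Scan j = 1,2,… for [][0,1] (A | B):
  j=1: fails
  j=2: fails
  j=3: holds
First hit at j=3, so smallest k = 3-1 = 2.

2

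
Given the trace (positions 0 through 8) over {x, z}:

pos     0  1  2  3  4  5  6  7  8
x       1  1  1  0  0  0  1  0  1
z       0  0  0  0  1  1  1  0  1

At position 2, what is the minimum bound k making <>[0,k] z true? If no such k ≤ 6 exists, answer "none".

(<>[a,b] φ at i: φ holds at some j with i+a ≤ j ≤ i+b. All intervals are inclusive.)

Scan j = 2,3,… for z:
  j=2: fails
  j=3: fails
  j=4: holds
First hit at j=4, so smallest k = 4-2 = 2.

2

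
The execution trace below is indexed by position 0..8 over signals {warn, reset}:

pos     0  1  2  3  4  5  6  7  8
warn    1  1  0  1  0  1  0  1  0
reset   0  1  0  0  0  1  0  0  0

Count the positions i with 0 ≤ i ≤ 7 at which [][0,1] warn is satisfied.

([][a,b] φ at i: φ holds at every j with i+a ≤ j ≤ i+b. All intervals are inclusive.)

1

Evaluate at each i in [0,7]:
  i=0: ✓ (all of [0,1])
  i=1: ✗ (fails at j=2)
  i=2: ✗ (fails at j=2)
  i=3: ✗ (fails at j=4)
  i=4: ✗ (fails at j=4)
  i=5: ✗ (fails at j=6)
  i=6: ✗ (fails at j=6)
  i=7: ✗ (fails at j=8)
Positions where it holds: {0} → 1.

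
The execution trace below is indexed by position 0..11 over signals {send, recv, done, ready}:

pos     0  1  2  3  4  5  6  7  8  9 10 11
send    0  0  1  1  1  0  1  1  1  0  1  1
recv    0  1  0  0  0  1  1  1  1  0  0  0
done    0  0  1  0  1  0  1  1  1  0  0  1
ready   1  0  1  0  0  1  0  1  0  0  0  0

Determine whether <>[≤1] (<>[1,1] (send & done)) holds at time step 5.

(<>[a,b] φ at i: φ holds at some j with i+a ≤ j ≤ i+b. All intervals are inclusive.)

Check <>[1,1] (send & done) at each j in [5,6]:
  j=5: holds (witness at 6)
  j=6: holds (witness at 7)
Found at j=5 → formula holds.

True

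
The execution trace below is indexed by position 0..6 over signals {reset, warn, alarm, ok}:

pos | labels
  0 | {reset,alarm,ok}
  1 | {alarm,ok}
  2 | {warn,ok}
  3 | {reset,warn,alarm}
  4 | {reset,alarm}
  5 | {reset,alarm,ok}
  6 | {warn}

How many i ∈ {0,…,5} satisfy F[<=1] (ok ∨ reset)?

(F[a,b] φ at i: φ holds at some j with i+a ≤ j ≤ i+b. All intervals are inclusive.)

6

Evaluate at each i in [0,5]:
  i=0: ✓ (witness j=0)
  i=1: ✓ (witness j=1)
  i=2: ✓ (witness j=2)
  i=3: ✓ (witness j=3)
  i=4: ✓ (witness j=4)
  i=5: ✓ (witness j=5)
Positions where it holds: {0, 1, 2, 3, 4, 5} → 6.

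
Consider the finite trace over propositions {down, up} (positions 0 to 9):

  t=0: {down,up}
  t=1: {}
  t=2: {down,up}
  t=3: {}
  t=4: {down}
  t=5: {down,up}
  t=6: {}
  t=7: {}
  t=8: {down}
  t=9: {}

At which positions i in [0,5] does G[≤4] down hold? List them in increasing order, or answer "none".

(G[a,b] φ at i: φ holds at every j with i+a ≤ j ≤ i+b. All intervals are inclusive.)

none

Evaluate at each i in [0,5]:
  i=0: ✗ (fails at j=1)
  i=1: ✗ (fails at j=1)
  i=2: ✗ (fails at j=3)
  i=3: ✗ (fails at j=3)
  i=4: ✗ (fails at j=6)
  i=5: ✗ (fails at j=6)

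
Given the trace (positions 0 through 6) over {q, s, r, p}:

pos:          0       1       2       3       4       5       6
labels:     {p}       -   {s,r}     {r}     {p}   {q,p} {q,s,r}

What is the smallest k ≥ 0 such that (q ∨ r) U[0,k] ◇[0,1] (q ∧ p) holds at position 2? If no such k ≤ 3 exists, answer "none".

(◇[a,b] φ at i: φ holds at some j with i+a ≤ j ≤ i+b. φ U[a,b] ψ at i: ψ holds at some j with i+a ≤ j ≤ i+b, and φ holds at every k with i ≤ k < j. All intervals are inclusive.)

2

Need earliest j ≥ 2 with ◇[0,1] (q ∧ p), and (q ∨ r) at every k in [2,j-1].
  j=2: rhs fails.
  j=3: rhs fails.
  j=4: rhs holds; lhs holds on [2,3]. k = 2.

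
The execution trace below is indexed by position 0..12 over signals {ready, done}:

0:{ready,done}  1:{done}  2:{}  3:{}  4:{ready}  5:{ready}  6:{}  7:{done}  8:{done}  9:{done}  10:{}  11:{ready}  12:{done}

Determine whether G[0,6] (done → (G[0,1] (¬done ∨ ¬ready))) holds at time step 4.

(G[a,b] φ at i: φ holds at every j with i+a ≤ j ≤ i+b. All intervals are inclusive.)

Check (done → (G[0,1] (¬done ∨ ¬ready))) at every j in [4,10]:
  j=4: antecedent false → ✓
  j=5: antecedent false → ✓
  j=6: antecedent false → ✓
  j=7: antecedent true; consequent holds on [7,8] → ✓
  j=8: antecedent true; consequent holds on [8,9] → ✓
  j=9: antecedent true; consequent holds on [9,10] → ✓
  j=10: antecedent false → ✓
All positions satisfy it → formula holds.

Holds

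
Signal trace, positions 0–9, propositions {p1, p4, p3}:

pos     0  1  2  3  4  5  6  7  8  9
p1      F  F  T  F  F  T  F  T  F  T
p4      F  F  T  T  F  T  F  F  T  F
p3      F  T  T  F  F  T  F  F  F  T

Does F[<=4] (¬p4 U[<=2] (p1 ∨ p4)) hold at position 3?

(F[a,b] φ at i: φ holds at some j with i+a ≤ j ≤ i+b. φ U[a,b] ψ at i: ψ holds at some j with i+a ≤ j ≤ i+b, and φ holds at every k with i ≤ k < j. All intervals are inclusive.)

Check (¬p4 U[<=2] (p1 ∨ p4)) at each j in [3,7]:
  j=3: holds
  j=4: holds
  j=5: holds
  j=6: holds
  j=7: holds
Found at j=3 → formula holds.

True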